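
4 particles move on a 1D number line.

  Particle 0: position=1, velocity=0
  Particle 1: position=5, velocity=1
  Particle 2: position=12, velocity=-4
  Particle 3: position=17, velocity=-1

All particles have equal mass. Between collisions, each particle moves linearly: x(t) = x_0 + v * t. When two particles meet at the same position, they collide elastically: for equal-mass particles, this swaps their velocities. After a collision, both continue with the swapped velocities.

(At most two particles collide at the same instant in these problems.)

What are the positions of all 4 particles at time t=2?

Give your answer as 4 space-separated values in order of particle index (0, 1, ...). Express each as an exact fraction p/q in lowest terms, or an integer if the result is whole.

Collision at t=7/5: particles 1 and 2 swap velocities; positions: p0=1 p1=32/5 p2=32/5 p3=78/5; velocities now: v0=0 v1=-4 v2=1 v3=-1
Advance to t=2 (no further collisions before then); velocities: v0=0 v1=-4 v2=1 v3=-1; positions = 1 4 7 15

Answer: 1 4 7 15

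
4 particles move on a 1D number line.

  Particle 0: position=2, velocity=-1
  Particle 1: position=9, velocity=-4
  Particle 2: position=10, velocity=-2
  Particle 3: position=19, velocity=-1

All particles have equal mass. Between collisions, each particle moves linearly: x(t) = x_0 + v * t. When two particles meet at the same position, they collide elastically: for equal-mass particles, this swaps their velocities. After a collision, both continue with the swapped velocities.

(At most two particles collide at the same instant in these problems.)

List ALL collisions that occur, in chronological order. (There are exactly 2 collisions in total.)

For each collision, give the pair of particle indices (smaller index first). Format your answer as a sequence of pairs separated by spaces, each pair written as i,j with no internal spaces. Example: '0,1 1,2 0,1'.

Collision at t=7/3: particles 0 and 1 swap velocities; positions: p0=-1/3 p1=-1/3 p2=16/3 p3=50/3; velocities now: v0=-4 v1=-1 v2=-2 v3=-1
Collision at t=8: particles 1 and 2 swap velocities; positions: p0=-23 p1=-6 p2=-6 p3=11; velocities now: v0=-4 v1=-2 v2=-1 v3=-1

Answer: 0,1 1,2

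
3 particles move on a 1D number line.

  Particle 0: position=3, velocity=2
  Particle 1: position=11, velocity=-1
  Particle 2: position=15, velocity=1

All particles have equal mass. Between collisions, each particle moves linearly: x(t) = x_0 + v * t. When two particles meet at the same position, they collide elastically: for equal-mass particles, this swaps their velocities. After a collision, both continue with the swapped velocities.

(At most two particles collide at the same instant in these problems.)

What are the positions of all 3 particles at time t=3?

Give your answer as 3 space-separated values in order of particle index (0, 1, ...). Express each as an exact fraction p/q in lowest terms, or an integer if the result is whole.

Answer: 8 9 18

Derivation:
Collision at t=8/3: particles 0 and 1 swap velocities; positions: p0=25/3 p1=25/3 p2=53/3; velocities now: v0=-1 v1=2 v2=1
Advance to t=3 (no further collisions before then); velocities: v0=-1 v1=2 v2=1; positions = 8 9 18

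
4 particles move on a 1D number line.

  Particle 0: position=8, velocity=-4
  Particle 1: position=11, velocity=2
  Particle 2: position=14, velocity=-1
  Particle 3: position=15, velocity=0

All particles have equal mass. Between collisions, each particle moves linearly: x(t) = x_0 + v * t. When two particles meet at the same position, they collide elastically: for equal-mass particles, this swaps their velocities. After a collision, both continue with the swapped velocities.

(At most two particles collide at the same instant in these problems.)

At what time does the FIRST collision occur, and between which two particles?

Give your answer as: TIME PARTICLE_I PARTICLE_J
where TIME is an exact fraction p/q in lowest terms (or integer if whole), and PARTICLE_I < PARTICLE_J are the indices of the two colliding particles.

Pair (0,1): pos 8,11 vel -4,2 -> not approaching (rel speed -6 <= 0)
Pair (1,2): pos 11,14 vel 2,-1 -> gap=3, closing at 3/unit, collide at t=1
Pair (2,3): pos 14,15 vel -1,0 -> not approaching (rel speed -1 <= 0)
Earliest collision: t=1 between 1 and 2

Answer: 1 1 2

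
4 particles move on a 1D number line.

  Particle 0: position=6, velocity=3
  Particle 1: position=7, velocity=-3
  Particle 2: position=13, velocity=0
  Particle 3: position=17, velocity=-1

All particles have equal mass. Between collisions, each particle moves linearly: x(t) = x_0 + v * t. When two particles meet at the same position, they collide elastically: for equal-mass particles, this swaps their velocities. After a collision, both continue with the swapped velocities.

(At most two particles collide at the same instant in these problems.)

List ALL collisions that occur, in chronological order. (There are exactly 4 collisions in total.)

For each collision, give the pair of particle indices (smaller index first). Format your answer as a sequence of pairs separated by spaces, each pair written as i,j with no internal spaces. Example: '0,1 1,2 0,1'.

Answer: 0,1 1,2 2,3 1,2

Derivation:
Collision at t=1/6: particles 0 and 1 swap velocities; positions: p0=13/2 p1=13/2 p2=13 p3=101/6; velocities now: v0=-3 v1=3 v2=0 v3=-1
Collision at t=7/3: particles 1 and 2 swap velocities; positions: p0=0 p1=13 p2=13 p3=44/3; velocities now: v0=-3 v1=0 v2=3 v3=-1
Collision at t=11/4: particles 2 and 3 swap velocities; positions: p0=-5/4 p1=13 p2=57/4 p3=57/4; velocities now: v0=-3 v1=0 v2=-1 v3=3
Collision at t=4: particles 1 and 2 swap velocities; positions: p0=-5 p1=13 p2=13 p3=18; velocities now: v0=-3 v1=-1 v2=0 v3=3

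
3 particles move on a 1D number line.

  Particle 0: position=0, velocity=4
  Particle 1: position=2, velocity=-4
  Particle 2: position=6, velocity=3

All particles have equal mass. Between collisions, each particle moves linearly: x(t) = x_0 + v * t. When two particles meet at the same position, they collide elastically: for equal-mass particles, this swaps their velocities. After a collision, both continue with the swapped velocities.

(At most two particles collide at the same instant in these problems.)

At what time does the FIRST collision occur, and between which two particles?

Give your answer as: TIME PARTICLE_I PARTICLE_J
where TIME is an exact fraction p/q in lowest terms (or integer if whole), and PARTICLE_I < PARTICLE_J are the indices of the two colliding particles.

Pair (0,1): pos 0,2 vel 4,-4 -> gap=2, closing at 8/unit, collide at t=1/4
Pair (1,2): pos 2,6 vel -4,3 -> not approaching (rel speed -7 <= 0)
Earliest collision: t=1/4 between 0 and 1

Answer: 1/4 0 1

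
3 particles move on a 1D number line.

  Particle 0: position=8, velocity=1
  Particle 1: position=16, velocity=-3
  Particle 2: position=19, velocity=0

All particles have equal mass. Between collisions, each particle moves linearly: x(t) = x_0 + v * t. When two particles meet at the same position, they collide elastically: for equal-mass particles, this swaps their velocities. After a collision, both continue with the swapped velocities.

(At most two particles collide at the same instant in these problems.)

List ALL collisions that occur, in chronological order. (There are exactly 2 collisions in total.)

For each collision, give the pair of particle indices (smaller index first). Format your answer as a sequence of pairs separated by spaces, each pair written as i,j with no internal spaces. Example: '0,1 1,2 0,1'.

Collision at t=2: particles 0 and 1 swap velocities; positions: p0=10 p1=10 p2=19; velocities now: v0=-3 v1=1 v2=0
Collision at t=11: particles 1 and 2 swap velocities; positions: p0=-17 p1=19 p2=19; velocities now: v0=-3 v1=0 v2=1

Answer: 0,1 1,2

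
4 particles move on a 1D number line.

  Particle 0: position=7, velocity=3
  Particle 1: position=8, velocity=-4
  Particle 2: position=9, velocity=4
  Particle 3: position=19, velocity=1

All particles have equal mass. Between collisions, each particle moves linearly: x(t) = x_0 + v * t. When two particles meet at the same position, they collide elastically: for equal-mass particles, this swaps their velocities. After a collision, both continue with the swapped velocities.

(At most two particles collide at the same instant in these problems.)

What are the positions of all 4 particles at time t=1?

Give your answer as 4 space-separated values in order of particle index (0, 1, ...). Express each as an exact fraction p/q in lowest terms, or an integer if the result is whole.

Collision at t=1/7: particles 0 and 1 swap velocities; positions: p0=52/7 p1=52/7 p2=67/7 p3=134/7; velocities now: v0=-4 v1=3 v2=4 v3=1
Advance to t=1 (no further collisions before then); velocities: v0=-4 v1=3 v2=4 v3=1; positions = 4 10 13 20

Answer: 4 10 13 20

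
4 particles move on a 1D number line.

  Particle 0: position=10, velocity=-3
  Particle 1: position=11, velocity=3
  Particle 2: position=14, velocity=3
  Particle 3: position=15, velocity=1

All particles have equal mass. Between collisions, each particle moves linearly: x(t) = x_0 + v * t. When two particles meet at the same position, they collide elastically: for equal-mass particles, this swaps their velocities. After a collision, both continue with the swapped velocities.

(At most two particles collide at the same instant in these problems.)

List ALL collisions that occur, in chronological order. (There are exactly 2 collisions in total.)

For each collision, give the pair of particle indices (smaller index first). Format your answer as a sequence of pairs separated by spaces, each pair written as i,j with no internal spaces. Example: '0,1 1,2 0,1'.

Collision at t=1/2: particles 2 and 3 swap velocities; positions: p0=17/2 p1=25/2 p2=31/2 p3=31/2; velocities now: v0=-3 v1=3 v2=1 v3=3
Collision at t=2: particles 1 and 2 swap velocities; positions: p0=4 p1=17 p2=17 p3=20; velocities now: v0=-3 v1=1 v2=3 v3=3

Answer: 2,3 1,2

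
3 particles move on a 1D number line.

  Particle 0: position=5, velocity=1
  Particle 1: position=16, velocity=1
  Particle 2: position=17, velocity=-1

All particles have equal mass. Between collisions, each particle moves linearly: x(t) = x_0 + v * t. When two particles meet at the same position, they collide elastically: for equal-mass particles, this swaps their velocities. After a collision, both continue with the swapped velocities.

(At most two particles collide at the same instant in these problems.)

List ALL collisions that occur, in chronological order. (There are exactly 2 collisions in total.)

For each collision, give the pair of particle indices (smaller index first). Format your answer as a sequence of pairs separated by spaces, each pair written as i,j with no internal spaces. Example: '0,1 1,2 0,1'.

Collision at t=1/2: particles 1 and 2 swap velocities; positions: p0=11/2 p1=33/2 p2=33/2; velocities now: v0=1 v1=-1 v2=1
Collision at t=6: particles 0 and 1 swap velocities; positions: p0=11 p1=11 p2=22; velocities now: v0=-1 v1=1 v2=1

Answer: 1,2 0,1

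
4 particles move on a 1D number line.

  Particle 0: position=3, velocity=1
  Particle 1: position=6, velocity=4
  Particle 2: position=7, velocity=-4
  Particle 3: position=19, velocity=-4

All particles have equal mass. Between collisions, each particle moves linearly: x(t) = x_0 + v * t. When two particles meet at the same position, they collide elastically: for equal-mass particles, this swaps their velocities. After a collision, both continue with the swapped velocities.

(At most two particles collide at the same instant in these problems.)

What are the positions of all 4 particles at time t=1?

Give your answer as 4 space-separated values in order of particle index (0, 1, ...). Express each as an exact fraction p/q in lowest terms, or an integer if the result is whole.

Collision at t=1/8: particles 1 and 2 swap velocities; positions: p0=25/8 p1=13/2 p2=13/2 p3=37/2; velocities now: v0=1 v1=-4 v2=4 v3=-4
Collision at t=4/5: particles 0 and 1 swap velocities; positions: p0=19/5 p1=19/5 p2=46/5 p3=79/5; velocities now: v0=-4 v1=1 v2=4 v3=-4
Advance to t=1 (no further collisions before then); velocities: v0=-4 v1=1 v2=4 v3=-4; positions = 3 4 10 15

Answer: 3 4 10 15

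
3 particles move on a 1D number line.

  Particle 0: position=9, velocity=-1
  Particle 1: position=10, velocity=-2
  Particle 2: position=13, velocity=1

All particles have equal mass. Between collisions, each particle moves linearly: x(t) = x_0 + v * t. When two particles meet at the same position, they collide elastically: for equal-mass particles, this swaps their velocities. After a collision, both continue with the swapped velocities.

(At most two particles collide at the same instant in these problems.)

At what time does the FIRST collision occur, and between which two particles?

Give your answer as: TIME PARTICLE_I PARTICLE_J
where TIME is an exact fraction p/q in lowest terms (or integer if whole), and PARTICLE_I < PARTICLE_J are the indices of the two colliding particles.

Answer: 1 0 1

Derivation:
Pair (0,1): pos 9,10 vel -1,-2 -> gap=1, closing at 1/unit, collide at t=1
Pair (1,2): pos 10,13 vel -2,1 -> not approaching (rel speed -3 <= 0)
Earliest collision: t=1 between 0 and 1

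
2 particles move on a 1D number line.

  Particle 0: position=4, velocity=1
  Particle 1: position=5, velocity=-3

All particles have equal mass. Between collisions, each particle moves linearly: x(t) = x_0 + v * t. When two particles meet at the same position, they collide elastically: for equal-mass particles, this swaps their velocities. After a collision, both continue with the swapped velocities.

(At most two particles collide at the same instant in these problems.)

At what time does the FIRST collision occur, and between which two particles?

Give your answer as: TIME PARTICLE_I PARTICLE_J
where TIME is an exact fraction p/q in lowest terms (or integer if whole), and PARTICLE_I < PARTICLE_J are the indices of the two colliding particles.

Answer: 1/4 0 1

Derivation:
Pair (0,1): pos 4,5 vel 1,-3 -> gap=1, closing at 4/unit, collide at t=1/4
Earliest collision: t=1/4 between 0 and 1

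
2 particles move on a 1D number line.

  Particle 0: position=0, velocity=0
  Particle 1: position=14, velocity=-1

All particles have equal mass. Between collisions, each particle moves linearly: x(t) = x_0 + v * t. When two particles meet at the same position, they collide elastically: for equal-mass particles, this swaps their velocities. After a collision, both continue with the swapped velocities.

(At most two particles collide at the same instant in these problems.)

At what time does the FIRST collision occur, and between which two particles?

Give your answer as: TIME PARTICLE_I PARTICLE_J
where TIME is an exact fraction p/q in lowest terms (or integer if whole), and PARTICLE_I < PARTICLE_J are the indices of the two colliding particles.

Pair (0,1): pos 0,14 vel 0,-1 -> gap=14, closing at 1/unit, collide at t=14
Earliest collision: t=14 between 0 and 1

Answer: 14 0 1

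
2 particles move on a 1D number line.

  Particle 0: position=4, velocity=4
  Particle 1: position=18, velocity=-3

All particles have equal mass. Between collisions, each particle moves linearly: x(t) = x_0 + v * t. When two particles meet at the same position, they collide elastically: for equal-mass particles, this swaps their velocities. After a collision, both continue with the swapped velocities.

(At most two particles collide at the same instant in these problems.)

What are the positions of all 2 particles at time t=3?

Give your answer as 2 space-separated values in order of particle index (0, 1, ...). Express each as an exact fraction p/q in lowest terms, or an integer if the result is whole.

Collision at t=2: particles 0 and 1 swap velocities; positions: p0=12 p1=12; velocities now: v0=-3 v1=4
Advance to t=3 (no further collisions before then); velocities: v0=-3 v1=4; positions = 9 16

Answer: 9 16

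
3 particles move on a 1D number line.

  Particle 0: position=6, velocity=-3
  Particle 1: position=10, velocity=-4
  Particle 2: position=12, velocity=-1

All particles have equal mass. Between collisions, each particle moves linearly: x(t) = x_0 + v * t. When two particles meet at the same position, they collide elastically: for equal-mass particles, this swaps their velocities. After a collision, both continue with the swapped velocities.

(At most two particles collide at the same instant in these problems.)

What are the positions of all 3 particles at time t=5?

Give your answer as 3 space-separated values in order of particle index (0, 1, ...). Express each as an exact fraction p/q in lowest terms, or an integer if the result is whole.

Collision at t=4: particles 0 and 1 swap velocities; positions: p0=-6 p1=-6 p2=8; velocities now: v0=-4 v1=-3 v2=-1
Advance to t=5 (no further collisions before then); velocities: v0=-4 v1=-3 v2=-1; positions = -10 -9 7

Answer: -10 -9 7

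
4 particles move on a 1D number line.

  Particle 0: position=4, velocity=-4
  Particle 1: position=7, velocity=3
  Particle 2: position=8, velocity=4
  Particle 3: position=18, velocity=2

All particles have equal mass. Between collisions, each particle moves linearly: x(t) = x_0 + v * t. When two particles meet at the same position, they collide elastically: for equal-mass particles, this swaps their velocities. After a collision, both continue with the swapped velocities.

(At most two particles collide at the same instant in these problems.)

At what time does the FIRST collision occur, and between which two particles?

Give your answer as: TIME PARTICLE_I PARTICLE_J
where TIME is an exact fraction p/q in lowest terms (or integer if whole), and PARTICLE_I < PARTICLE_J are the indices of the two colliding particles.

Answer: 5 2 3

Derivation:
Pair (0,1): pos 4,7 vel -4,3 -> not approaching (rel speed -7 <= 0)
Pair (1,2): pos 7,8 vel 3,4 -> not approaching (rel speed -1 <= 0)
Pair (2,3): pos 8,18 vel 4,2 -> gap=10, closing at 2/unit, collide at t=5
Earliest collision: t=5 between 2 and 3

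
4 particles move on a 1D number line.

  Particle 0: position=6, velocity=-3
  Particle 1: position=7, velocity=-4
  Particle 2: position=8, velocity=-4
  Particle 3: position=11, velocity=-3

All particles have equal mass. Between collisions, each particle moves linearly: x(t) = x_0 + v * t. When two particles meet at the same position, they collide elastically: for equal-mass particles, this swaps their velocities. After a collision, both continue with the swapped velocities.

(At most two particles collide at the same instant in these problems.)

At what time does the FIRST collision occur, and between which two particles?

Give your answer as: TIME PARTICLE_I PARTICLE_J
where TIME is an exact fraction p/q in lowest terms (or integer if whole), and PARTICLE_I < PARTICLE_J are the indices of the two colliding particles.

Pair (0,1): pos 6,7 vel -3,-4 -> gap=1, closing at 1/unit, collide at t=1
Pair (1,2): pos 7,8 vel -4,-4 -> not approaching (rel speed 0 <= 0)
Pair (2,3): pos 8,11 vel -4,-3 -> not approaching (rel speed -1 <= 0)
Earliest collision: t=1 between 0 and 1

Answer: 1 0 1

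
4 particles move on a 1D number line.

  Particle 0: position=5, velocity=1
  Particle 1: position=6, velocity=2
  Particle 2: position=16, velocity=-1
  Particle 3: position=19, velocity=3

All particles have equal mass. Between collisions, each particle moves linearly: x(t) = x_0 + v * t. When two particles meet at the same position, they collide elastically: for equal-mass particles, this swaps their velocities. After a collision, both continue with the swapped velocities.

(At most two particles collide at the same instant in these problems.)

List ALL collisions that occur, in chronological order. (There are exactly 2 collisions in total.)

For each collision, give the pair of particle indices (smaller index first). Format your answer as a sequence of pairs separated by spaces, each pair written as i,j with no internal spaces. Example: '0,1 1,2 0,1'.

Answer: 1,2 0,1

Derivation:
Collision at t=10/3: particles 1 and 2 swap velocities; positions: p0=25/3 p1=38/3 p2=38/3 p3=29; velocities now: v0=1 v1=-1 v2=2 v3=3
Collision at t=11/2: particles 0 and 1 swap velocities; positions: p0=21/2 p1=21/2 p2=17 p3=71/2; velocities now: v0=-1 v1=1 v2=2 v3=3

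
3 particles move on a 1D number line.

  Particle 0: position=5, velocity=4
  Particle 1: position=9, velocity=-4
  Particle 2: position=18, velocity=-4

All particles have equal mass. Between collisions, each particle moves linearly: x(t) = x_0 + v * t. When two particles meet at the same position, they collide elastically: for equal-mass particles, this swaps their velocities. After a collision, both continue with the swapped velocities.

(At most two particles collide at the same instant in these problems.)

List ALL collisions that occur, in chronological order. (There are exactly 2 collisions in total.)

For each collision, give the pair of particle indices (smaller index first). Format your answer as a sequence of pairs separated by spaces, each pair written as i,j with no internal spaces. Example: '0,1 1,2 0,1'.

Collision at t=1/2: particles 0 and 1 swap velocities; positions: p0=7 p1=7 p2=16; velocities now: v0=-4 v1=4 v2=-4
Collision at t=13/8: particles 1 and 2 swap velocities; positions: p0=5/2 p1=23/2 p2=23/2; velocities now: v0=-4 v1=-4 v2=4

Answer: 0,1 1,2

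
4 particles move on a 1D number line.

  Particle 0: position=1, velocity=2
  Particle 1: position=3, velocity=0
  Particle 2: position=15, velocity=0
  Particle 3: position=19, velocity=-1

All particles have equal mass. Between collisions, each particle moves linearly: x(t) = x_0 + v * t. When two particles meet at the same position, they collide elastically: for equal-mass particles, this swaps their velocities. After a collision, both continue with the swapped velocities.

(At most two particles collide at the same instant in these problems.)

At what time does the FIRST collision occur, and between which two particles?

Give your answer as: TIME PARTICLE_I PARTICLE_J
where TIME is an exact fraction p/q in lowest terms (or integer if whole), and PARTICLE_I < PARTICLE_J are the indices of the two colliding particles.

Pair (0,1): pos 1,3 vel 2,0 -> gap=2, closing at 2/unit, collide at t=1
Pair (1,2): pos 3,15 vel 0,0 -> not approaching (rel speed 0 <= 0)
Pair (2,3): pos 15,19 vel 0,-1 -> gap=4, closing at 1/unit, collide at t=4
Earliest collision: t=1 between 0 and 1

Answer: 1 0 1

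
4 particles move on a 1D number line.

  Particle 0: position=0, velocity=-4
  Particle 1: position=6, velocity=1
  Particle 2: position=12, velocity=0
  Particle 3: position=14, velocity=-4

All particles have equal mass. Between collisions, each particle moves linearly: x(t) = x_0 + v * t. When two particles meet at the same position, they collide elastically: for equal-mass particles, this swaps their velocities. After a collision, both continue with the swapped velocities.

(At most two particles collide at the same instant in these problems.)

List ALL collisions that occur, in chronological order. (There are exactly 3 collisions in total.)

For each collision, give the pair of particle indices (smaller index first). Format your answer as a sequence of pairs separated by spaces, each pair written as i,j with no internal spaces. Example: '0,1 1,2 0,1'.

Answer: 2,3 1,2 2,3

Derivation:
Collision at t=1/2: particles 2 and 3 swap velocities; positions: p0=-2 p1=13/2 p2=12 p3=12; velocities now: v0=-4 v1=1 v2=-4 v3=0
Collision at t=8/5: particles 1 and 2 swap velocities; positions: p0=-32/5 p1=38/5 p2=38/5 p3=12; velocities now: v0=-4 v1=-4 v2=1 v3=0
Collision at t=6: particles 2 and 3 swap velocities; positions: p0=-24 p1=-10 p2=12 p3=12; velocities now: v0=-4 v1=-4 v2=0 v3=1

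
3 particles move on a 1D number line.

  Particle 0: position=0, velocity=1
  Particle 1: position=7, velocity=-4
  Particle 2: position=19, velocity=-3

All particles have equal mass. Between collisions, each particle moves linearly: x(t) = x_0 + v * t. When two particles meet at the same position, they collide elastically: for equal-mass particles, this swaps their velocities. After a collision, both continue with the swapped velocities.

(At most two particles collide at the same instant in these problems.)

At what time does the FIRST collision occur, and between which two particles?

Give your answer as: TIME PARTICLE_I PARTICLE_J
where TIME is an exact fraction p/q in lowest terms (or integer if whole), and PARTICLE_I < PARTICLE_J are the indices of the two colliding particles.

Answer: 7/5 0 1

Derivation:
Pair (0,1): pos 0,7 vel 1,-4 -> gap=7, closing at 5/unit, collide at t=7/5
Pair (1,2): pos 7,19 vel -4,-3 -> not approaching (rel speed -1 <= 0)
Earliest collision: t=7/5 between 0 and 1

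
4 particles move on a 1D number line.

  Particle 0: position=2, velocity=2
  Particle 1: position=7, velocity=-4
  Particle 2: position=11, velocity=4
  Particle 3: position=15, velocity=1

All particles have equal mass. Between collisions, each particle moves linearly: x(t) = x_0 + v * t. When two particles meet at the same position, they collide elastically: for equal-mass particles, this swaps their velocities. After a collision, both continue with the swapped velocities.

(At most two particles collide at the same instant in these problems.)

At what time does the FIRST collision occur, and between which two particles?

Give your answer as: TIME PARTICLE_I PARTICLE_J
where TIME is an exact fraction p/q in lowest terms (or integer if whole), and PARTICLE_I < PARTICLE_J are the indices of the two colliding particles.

Answer: 5/6 0 1

Derivation:
Pair (0,1): pos 2,7 vel 2,-4 -> gap=5, closing at 6/unit, collide at t=5/6
Pair (1,2): pos 7,11 vel -4,4 -> not approaching (rel speed -8 <= 0)
Pair (2,3): pos 11,15 vel 4,1 -> gap=4, closing at 3/unit, collide at t=4/3
Earliest collision: t=5/6 between 0 and 1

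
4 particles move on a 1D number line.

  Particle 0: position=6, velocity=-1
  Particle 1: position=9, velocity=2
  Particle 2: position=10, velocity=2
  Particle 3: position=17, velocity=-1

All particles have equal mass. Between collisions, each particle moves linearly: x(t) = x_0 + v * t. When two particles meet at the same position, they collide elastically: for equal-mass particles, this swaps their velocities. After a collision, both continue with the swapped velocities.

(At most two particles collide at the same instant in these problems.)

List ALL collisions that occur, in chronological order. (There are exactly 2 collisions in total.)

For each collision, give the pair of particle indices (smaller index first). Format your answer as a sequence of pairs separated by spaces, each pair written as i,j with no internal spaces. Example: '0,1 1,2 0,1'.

Collision at t=7/3: particles 2 and 3 swap velocities; positions: p0=11/3 p1=41/3 p2=44/3 p3=44/3; velocities now: v0=-1 v1=2 v2=-1 v3=2
Collision at t=8/3: particles 1 and 2 swap velocities; positions: p0=10/3 p1=43/3 p2=43/3 p3=46/3; velocities now: v0=-1 v1=-1 v2=2 v3=2

Answer: 2,3 1,2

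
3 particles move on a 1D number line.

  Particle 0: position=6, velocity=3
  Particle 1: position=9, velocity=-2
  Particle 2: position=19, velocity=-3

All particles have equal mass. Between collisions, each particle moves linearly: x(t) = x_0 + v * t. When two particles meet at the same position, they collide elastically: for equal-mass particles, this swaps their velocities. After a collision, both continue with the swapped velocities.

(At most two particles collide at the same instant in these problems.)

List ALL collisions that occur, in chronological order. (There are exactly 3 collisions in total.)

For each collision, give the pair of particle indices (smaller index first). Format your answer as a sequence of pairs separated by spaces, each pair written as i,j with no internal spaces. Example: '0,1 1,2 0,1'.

Collision at t=3/5: particles 0 and 1 swap velocities; positions: p0=39/5 p1=39/5 p2=86/5; velocities now: v0=-2 v1=3 v2=-3
Collision at t=13/6: particles 1 and 2 swap velocities; positions: p0=14/3 p1=25/2 p2=25/2; velocities now: v0=-2 v1=-3 v2=3
Collision at t=10: particles 0 and 1 swap velocities; positions: p0=-11 p1=-11 p2=36; velocities now: v0=-3 v1=-2 v2=3

Answer: 0,1 1,2 0,1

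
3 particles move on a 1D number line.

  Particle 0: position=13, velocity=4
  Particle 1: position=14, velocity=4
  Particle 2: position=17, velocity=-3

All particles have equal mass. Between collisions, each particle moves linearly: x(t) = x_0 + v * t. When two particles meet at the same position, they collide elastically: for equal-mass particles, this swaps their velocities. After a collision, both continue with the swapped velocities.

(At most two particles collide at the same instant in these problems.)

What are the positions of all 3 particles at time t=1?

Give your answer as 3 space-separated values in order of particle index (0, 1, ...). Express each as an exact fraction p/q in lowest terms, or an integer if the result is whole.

Collision at t=3/7: particles 1 and 2 swap velocities; positions: p0=103/7 p1=110/7 p2=110/7; velocities now: v0=4 v1=-3 v2=4
Collision at t=4/7: particles 0 and 1 swap velocities; positions: p0=107/7 p1=107/7 p2=114/7; velocities now: v0=-3 v1=4 v2=4
Advance to t=1 (no further collisions before then); velocities: v0=-3 v1=4 v2=4; positions = 14 17 18

Answer: 14 17 18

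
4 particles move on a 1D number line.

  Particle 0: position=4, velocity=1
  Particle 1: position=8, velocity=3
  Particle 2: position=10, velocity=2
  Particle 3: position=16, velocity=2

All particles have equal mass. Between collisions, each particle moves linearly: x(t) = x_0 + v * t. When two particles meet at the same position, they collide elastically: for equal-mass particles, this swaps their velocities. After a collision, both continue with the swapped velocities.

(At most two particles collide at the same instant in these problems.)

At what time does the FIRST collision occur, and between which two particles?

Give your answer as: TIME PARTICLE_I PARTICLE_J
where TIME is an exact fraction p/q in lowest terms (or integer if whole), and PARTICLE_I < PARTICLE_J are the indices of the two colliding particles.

Answer: 2 1 2

Derivation:
Pair (0,1): pos 4,8 vel 1,3 -> not approaching (rel speed -2 <= 0)
Pair (1,2): pos 8,10 vel 3,2 -> gap=2, closing at 1/unit, collide at t=2
Pair (2,3): pos 10,16 vel 2,2 -> not approaching (rel speed 0 <= 0)
Earliest collision: t=2 between 1 and 2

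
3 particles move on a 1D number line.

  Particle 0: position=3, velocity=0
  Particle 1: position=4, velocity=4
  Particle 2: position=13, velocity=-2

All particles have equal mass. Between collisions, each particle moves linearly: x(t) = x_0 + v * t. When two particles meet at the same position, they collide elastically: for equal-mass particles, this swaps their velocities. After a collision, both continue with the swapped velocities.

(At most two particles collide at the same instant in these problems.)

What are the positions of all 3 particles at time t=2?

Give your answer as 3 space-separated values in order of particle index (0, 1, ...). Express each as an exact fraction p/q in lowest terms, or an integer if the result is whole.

Collision at t=3/2: particles 1 and 2 swap velocities; positions: p0=3 p1=10 p2=10; velocities now: v0=0 v1=-2 v2=4
Advance to t=2 (no further collisions before then); velocities: v0=0 v1=-2 v2=4; positions = 3 9 12

Answer: 3 9 12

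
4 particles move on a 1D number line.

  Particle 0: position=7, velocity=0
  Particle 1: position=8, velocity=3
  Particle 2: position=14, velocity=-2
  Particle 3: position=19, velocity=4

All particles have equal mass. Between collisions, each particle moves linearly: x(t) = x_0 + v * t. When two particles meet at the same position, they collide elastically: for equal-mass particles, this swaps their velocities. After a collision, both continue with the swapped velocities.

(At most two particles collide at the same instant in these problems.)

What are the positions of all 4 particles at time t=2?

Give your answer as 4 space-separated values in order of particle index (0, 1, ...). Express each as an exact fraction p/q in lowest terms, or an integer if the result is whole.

Answer: 7 10 14 27

Derivation:
Collision at t=6/5: particles 1 and 2 swap velocities; positions: p0=7 p1=58/5 p2=58/5 p3=119/5; velocities now: v0=0 v1=-2 v2=3 v3=4
Advance to t=2 (no further collisions before then); velocities: v0=0 v1=-2 v2=3 v3=4; positions = 7 10 14 27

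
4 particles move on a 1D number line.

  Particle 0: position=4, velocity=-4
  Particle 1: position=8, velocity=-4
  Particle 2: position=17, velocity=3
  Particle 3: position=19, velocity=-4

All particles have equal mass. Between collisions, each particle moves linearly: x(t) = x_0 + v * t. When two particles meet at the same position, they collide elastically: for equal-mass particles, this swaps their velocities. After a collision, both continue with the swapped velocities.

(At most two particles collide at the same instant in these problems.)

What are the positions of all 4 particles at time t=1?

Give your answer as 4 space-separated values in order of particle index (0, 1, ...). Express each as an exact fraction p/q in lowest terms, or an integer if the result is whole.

Answer: 0 4 15 20

Derivation:
Collision at t=2/7: particles 2 and 3 swap velocities; positions: p0=20/7 p1=48/7 p2=125/7 p3=125/7; velocities now: v0=-4 v1=-4 v2=-4 v3=3
Advance to t=1 (no further collisions before then); velocities: v0=-4 v1=-4 v2=-4 v3=3; positions = 0 4 15 20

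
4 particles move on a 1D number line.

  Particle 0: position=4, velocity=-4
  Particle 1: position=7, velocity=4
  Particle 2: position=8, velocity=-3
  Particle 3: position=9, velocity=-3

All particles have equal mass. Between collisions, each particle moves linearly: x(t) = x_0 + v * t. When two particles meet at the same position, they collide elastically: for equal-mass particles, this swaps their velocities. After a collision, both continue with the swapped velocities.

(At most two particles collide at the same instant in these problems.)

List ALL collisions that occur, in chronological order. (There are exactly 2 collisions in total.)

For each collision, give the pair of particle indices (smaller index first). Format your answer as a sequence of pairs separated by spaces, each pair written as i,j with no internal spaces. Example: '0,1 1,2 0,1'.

Collision at t=1/7: particles 1 and 2 swap velocities; positions: p0=24/7 p1=53/7 p2=53/7 p3=60/7; velocities now: v0=-4 v1=-3 v2=4 v3=-3
Collision at t=2/7: particles 2 and 3 swap velocities; positions: p0=20/7 p1=50/7 p2=57/7 p3=57/7; velocities now: v0=-4 v1=-3 v2=-3 v3=4

Answer: 1,2 2,3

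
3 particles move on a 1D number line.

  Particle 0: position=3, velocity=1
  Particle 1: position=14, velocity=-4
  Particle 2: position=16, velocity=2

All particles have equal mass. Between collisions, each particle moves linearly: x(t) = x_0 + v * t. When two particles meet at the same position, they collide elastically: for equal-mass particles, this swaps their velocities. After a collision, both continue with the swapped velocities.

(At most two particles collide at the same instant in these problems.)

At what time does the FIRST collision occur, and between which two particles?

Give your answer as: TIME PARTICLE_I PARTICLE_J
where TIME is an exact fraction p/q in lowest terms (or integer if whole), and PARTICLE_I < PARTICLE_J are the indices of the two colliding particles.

Answer: 11/5 0 1

Derivation:
Pair (0,1): pos 3,14 vel 1,-4 -> gap=11, closing at 5/unit, collide at t=11/5
Pair (1,2): pos 14,16 vel -4,2 -> not approaching (rel speed -6 <= 0)
Earliest collision: t=11/5 between 0 and 1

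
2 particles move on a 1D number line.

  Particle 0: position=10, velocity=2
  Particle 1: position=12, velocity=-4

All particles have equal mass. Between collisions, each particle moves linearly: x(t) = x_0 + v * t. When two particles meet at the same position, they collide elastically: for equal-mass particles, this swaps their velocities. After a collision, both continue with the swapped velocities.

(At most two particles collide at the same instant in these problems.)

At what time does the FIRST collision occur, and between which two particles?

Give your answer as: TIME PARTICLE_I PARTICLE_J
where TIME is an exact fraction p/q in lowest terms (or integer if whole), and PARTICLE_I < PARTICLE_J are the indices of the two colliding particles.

Pair (0,1): pos 10,12 vel 2,-4 -> gap=2, closing at 6/unit, collide at t=1/3
Earliest collision: t=1/3 between 0 and 1

Answer: 1/3 0 1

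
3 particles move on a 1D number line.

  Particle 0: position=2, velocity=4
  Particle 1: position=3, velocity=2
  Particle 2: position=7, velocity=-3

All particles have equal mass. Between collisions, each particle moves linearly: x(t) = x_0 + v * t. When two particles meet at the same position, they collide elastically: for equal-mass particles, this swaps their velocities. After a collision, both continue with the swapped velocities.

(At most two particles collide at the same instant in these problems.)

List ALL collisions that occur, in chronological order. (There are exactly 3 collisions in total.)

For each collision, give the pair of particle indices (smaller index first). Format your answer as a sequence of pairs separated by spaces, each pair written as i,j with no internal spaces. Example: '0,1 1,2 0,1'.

Answer: 0,1 1,2 0,1

Derivation:
Collision at t=1/2: particles 0 and 1 swap velocities; positions: p0=4 p1=4 p2=11/2; velocities now: v0=2 v1=4 v2=-3
Collision at t=5/7: particles 1 and 2 swap velocities; positions: p0=31/7 p1=34/7 p2=34/7; velocities now: v0=2 v1=-3 v2=4
Collision at t=4/5: particles 0 and 1 swap velocities; positions: p0=23/5 p1=23/5 p2=26/5; velocities now: v0=-3 v1=2 v2=4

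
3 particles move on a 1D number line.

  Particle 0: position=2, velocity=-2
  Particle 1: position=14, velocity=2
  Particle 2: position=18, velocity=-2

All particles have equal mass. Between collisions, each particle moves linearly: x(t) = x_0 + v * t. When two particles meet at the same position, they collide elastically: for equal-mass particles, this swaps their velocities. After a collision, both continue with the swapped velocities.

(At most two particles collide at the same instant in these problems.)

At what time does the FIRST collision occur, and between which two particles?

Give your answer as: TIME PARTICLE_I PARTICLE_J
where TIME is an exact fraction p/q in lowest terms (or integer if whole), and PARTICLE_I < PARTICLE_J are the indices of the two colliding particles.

Pair (0,1): pos 2,14 vel -2,2 -> not approaching (rel speed -4 <= 0)
Pair (1,2): pos 14,18 vel 2,-2 -> gap=4, closing at 4/unit, collide at t=1
Earliest collision: t=1 between 1 and 2

Answer: 1 1 2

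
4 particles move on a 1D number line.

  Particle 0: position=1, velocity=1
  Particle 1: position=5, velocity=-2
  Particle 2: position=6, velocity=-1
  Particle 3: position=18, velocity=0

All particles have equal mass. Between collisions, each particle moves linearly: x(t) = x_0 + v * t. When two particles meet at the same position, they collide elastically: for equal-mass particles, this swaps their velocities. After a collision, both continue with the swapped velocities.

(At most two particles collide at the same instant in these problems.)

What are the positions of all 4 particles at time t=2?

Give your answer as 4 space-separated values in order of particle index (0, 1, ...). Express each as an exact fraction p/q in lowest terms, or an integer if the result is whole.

Collision at t=4/3: particles 0 and 1 swap velocities; positions: p0=7/3 p1=7/3 p2=14/3 p3=18; velocities now: v0=-2 v1=1 v2=-1 v3=0
Advance to t=2 (no further collisions before then); velocities: v0=-2 v1=1 v2=-1 v3=0; positions = 1 3 4 18

Answer: 1 3 4 18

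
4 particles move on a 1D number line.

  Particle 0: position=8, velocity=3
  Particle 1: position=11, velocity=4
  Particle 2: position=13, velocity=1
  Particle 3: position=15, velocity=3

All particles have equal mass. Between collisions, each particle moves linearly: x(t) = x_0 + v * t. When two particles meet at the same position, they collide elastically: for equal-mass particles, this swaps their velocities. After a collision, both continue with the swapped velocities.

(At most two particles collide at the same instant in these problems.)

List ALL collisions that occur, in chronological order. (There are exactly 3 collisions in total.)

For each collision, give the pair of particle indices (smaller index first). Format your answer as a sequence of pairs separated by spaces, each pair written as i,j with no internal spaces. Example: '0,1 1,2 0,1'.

Answer: 1,2 0,1 2,3

Derivation:
Collision at t=2/3: particles 1 and 2 swap velocities; positions: p0=10 p1=41/3 p2=41/3 p3=17; velocities now: v0=3 v1=1 v2=4 v3=3
Collision at t=5/2: particles 0 and 1 swap velocities; positions: p0=31/2 p1=31/2 p2=21 p3=45/2; velocities now: v0=1 v1=3 v2=4 v3=3
Collision at t=4: particles 2 and 3 swap velocities; positions: p0=17 p1=20 p2=27 p3=27; velocities now: v0=1 v1=3 v2=3 v3=4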